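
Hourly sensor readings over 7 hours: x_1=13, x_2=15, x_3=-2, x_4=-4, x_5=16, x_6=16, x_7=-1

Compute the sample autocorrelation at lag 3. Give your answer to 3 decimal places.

0.035

Mean x̄ = (13 + 15 − 2 − 4 + 16 + 16 − 1)/7 = 7.5714
Deviations from mean: 5.4286, 7.4286, -9.5714, -11.5714, 8.4286, 8.4286, -8.5714
Σ(x_t−x̄)(x_{t+3}−x̄) = (-62.8163) + (62.6122) + (-80.6735) + (99.1837) = 18.3061
Denominator Σ(x_t−x̄)² = 525.7143
r_3 = 18.3061 / 525.7143 = 0.035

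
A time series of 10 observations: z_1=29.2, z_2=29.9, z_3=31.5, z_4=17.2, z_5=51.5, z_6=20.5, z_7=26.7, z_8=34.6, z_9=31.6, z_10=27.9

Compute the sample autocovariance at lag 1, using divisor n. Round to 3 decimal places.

-47.876

Mean z̄ = (29.2 + 29.9 + 31.5 + 17.2 + 51.5 + 20.5 + 26.7 + 34.6 + 31.6 + 27.9)/10 = 30.0600
Σ_{t=1}^{9}(z_t−z̄)(z_{t+1}−z̄) = -478.7636
γ_1 = -478.7636 / 10 = -47.876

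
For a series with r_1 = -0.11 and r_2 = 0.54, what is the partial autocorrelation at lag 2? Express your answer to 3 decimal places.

0.534

φ_{22} = (r_2 − r_1²) / (1 − r_1²)
r_1² = (-0.11)² = 0.0121
Numerator = 0.54 − 0.0121 = 0.5279; denominator = 1 − 0.0121 = 0.9879
φ_{22} = 0.5279 / 0.9879 = 0.534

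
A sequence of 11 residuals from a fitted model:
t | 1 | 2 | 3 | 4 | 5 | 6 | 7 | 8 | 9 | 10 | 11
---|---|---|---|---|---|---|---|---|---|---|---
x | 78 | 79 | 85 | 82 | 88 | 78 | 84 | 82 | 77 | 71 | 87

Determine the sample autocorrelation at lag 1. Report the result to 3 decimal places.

-0.168

Mean x̄ = (78 + 79 + 85 + 82 + 88 + 78 + 84 + 82 + 77 + 71 + 87)/11 = 81.0000
Numerator Σ_{t=1}^{10}(x_t−x̄)(x_{t+1}−x̄) = -42.0000
Denominator Σ(x_t−x̄)² = 250.0000
r_1 = -42.0000 / 250.0000 = -0.168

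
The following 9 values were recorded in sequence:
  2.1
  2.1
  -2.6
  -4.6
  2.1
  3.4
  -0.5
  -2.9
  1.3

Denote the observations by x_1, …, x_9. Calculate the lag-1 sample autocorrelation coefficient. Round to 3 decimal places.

0.071

Mean x̄ = (2.1 + 2.1 − 2.6 − 4.6 + 2.1 + 3.4 − 0.5 − 2.9 + 1.3)/9 = 0.0444
Numerator Σ_{t=1}^{8}(x_t−x̄)(x_{t+1}−x̄) = 4.5014
Denominator Σ(x_t−x̄)² = 63.0422
r_1 = 4.5014 / 63.0422 = 0.071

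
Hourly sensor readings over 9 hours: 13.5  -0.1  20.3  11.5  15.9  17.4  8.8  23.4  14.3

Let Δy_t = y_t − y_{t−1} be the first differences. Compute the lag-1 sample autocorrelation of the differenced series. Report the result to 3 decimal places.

First differences Δy: -13.6, 20.4, -8.8, 4.4, 1.5, -8.6, 14.6, -9.1
Mean of differences = 0.1000
Numerator Σ(Δy_t−Δȳ)(Δy_{t+1}−Δȳ) = -762.7600
Denominator Σ(Δy_t−Δȳ)² = 1070.0200
r_1(Δy) = -762.7600 / 1070.0200 = -0.713

-0.713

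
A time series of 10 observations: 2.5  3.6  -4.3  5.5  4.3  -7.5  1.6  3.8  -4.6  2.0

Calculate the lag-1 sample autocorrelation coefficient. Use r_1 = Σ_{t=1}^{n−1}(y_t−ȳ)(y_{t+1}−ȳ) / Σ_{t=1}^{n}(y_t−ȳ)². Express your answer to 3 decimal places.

-0.408

Mean ȳ = (2.5 + 3.6 − 4.3 + 5.5 + 4.3 − 7.5 + 1.6 + 3.8 − 4.6 + 2.0)/10 = 0.6900
Numerator Σ_{t=1}^{9}(y_t−ȳ)(y_{t+1}−ȳ) = -73.4621
Denominator Σ(y_t−ȳ)² = 180.0890
r_1 = -73.4621 / 180.0890 = -0.408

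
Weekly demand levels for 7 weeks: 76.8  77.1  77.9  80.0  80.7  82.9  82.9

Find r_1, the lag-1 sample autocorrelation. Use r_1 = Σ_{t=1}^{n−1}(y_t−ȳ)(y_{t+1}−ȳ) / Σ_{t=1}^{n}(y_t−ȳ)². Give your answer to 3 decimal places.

0.636

Mean ȳ = (76.8 + 77.1 + 77.9 + 80.0 + 80.7 + 82.9 + 82.9)/7 = 79.7571
Deviations from mean: -2.9571, -2.6571, -1.8571, 0.2429, 0.9429, 3.1429, 3.1429
Σ(y_t−ȳ)(y_{t+1}−ȳ) = (7.8576) + (4.9347) + (-0.4510) + (0.2290) + (2.9633) + (9.8776) = 25.4110
Denominator Σ(y_t−ȳ)² = 39.9571
r_1 = 25.4110 / 39.9571 = 0.636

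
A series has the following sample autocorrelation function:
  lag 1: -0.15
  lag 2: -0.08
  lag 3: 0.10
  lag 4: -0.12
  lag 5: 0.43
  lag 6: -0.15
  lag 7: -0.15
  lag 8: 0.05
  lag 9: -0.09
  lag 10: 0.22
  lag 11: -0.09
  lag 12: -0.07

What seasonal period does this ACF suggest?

5

The largest autocorrelation is r_5 = 0.43, with a weaker echo at lag 10 (0.22); the remaining lags stay at or below 0.10.
The dominant spike at lag 5 indicates a seasonal period of 5.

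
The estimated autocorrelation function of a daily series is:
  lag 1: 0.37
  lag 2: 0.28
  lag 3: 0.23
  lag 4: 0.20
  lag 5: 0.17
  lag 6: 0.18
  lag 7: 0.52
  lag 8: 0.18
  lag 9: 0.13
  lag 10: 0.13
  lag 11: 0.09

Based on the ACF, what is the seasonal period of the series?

The largest autocorrelation is r_7 = 0.52; the remaining lags stay at or below 0.37. The elevated value at lag 1 (0.37), dropping to 0.28 at lag 2, reflects decaying short-term dependence rather than seasonality.
The dominant spike at lag 7 indicates a seasonal period of 7.

7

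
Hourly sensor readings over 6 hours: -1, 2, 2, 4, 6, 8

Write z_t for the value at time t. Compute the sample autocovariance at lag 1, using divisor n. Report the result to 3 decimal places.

3.458

Mean z̄ = (-1 + 2 + 2 + 4 + 6 + 8)/6 = 3.5000
Deviations: -4.5000, -1.5000, -1.5000, 0.5000, 2.5000, 4.5000
Σ_{t=1}^{5}(z_t−z̄)(z_{t+1}−z̄) = 20.7500
γ_1 = 20.7500 / 6 = 3.458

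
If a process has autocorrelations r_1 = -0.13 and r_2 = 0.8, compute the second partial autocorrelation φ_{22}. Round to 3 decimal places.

0.797

φ_{22} = (r_2 − r_1²) / (1 − r_1²)
r_1² = (-0.13)² = 0.0169
Numerator = 0.8 − 0.0169 = 0.7831; denominator = 1 − 0.0169 = 0.9831
φ_{22} = 0.7831 / 0.9831 = 0.797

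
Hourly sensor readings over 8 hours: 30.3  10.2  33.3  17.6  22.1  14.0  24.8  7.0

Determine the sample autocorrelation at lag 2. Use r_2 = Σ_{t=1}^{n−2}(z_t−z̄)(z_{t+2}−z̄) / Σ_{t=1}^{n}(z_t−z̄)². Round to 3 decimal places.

Mean z̄ = (30.3 + 10.2 + 33.3 + 17.6 + 22.1 + 14.0 + 24.8 + 7.0)/8 = 19.9125
Deviations from mean: 10.3875, -9.7125, 13.3875, -2.3125, 2.1875, -5.9125, 4.8875, -12.9125
Σ(z_t−z̄)(z_{t+2}−z̄) = (139.0627) + (22.4602) + (29.2852) + (13.6727) + (10.6914) + (76.3452) = 291.5172
Denominator Σ(z_t−z̄)² = 617.1688
r_2 = 291.5172 / 617.1688 = 0.472

0.472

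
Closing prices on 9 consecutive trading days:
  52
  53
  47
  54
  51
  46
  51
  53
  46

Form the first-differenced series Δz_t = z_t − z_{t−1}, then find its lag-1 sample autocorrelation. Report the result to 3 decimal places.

-0.432

First differences Δz: 1, -6, 7, -3, -5, 5, 2, -7
Mean of differences = -0.7500
Numerator Σ(Δz_t−Δz̄)(Δz_{t+1}−Δz̄) = -83.5625
Denominator Σ(Δz_t−Δz̄)² = 193.5000
r_1(Δz) = -83.5625 / 193.5000 = -0.432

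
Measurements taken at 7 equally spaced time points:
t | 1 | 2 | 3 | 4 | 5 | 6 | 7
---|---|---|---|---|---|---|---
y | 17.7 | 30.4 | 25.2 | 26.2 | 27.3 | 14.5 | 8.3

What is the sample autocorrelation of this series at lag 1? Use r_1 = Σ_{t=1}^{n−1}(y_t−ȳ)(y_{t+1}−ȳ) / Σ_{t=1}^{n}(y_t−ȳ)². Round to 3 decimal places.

Mean ȳ = (17.7 + 30.4 + 25.2 + 26.2 + 27.3 + 14.5 + 8.3)/7 = 21.3714
Deviations from mean: -3.6714, 9.0286, 3.8286, 4.8286, 5.9286, -6.8714, -13.0714
Σ(y_t−ȳ)(y_{t+1}−ȳ) = (-33.1478) + (34.5665) + (18.4865) + (28.6265) + (-40.7378) + (89.8194) = 97.6135
Denominator Σ(y_t−ȳ)² = 386.1943
r_1 = 97.6135 / 386.1943 = 0.253

0.253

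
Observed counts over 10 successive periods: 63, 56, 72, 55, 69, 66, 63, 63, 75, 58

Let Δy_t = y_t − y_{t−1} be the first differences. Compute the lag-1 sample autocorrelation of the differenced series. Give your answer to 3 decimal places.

First differences Δy: -7, 16, -17, 14, -3, -3, 0, 12, -17
Mean of differences = -0.5556
Numerator Σ(Δy_t−Δȳ)(Δy_{t+1}−Δȳ) = -848.7531
Denominator Σ(Δy_t−Δȳ)² = 1238.2222
r_1(Δy) = -848.7531 / 1238.2222 = -0.685

-0.685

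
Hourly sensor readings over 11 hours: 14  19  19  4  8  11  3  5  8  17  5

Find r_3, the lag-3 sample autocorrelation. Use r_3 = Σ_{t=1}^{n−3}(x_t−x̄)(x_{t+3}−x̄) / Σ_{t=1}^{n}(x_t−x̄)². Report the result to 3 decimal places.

-0.006

Mean x̄ = (14 + 19 + 19 + 4 + 8 + 11 + 3 + 5 + 8 + 17 + 5)/11 = 10.2727
Numerator Σ_{t=1}^{8}(x_t−x̄)(x_{t+3}−x̄) = -2.0413
Denominator Σ(x_t−x̄)² = 370.1818
r_3 = -2.0413 / 370.1818 = -0.006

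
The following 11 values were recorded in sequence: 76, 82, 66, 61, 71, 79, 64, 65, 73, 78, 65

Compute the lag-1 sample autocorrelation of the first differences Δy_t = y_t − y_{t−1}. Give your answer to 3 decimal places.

First differences Δy: 6, -16, -5, 10, 8, -15, 1, 8, 5, -13
Mean of differences = -1.1000
Numerator Σ(Δy_t−Δȳ)(Δy_{t+1}−Δȳ) = -143.6100
Denominator Σ(Δy_t−Δȳ)² = 952.9000
r_1(Δy) = -143.6100 / 952.9000 = -0.151

-0.151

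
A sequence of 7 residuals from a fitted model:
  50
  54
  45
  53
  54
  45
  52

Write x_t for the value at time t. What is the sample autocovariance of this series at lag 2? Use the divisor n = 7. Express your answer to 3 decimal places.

-2.318

Mean x̄ = (50 + 54 + 45 + 53 + 54 + 45 + 52)/7 = 50.4286
Σ_{t=1}^{5}(x_t−x̄)(x_{t+2}−x̄) = -16.2245
γ_2 = -16.2245 / 7 = -2.318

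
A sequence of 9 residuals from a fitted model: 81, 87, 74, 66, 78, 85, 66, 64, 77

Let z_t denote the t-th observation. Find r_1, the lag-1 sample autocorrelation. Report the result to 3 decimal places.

Mean z̄ = (81 + 87 + 74 + 66 + 78 + 85 + 66 + 64 + 77)/9 = 75.3333
Numerator Σ_{t=1}^{8}(z_t−z̄)(z_{t+1}−z̄) = 60.5556
Denominator Σ(z_t−z̄)² = 576.0000
r_1 = 60.5556 / 576.0000 = 0.105

0.105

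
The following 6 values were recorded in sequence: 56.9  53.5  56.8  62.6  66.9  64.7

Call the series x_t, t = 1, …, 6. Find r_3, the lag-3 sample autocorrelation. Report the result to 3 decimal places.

Mean x̄ = (56.9 + 53.5 + 56.8 + 62.6 + 66.9 + 64.7)/6 = 60.2333
Deviations from mean: -3.3333, -6.7333, -3.4333, 2.3667, 6.6667, 4.4667
Numerator Σ_{t=1}^{3}(x_t−x̄)(x_{t+3}−x̄) = -68.1133
Denominator Σ(x_t−x̄)² = 138.2333
r_3 = -68.1133 / 138.2333 = -0.493

-0.493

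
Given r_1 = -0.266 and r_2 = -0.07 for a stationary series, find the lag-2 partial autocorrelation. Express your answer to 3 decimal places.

φ_{22} = (r_2 − r_1²) / (1 − r_1²)
r_1² = (-0.266)² = 0.070756
Numerator = -0.07 − 0.0708 = -0.1408; denominator = 1 − 0.0708 = 0.9292
φ_{22} = -0.1408 / 0.9292 = -0.151

-0.151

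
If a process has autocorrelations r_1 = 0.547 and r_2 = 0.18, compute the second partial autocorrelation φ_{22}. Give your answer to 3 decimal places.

-0.170

φ_{22} = (r_2 − r_1²) / (1 − r_1²)
r_1² = (0.547)² = 0.299209
Numerator = 0.18 − 0.2992 = -0.1192; denominator = 1 − 0.2992 = 0.7008
φ_{22} = -0.1192 / 0.7008 = -0.170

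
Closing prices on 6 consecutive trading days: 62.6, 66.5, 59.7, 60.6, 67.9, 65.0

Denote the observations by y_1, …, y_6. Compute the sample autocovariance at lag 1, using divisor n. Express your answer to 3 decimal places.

-1.573

Mean ȳ = (62.6 + 66.5 + 59.7 + 60.6 + 67.9 + 65.0)/6 = 63.7167
Deviations: -1.1167, 2.7833, -4.0167, -3.1167, 4.1833, 1.2833
Σ_{t=1}^{5}(y_t−ȳ)(y_{t+1}−ȳ) = -9.4386
γ_1 = -9.4386 / 6 = -1.573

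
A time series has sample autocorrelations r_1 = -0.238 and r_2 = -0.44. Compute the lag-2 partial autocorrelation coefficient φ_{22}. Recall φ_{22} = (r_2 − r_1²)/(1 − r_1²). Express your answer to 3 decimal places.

φ_{22} = (r_2 − r_1²) / (1 − r_1²)
r_1² = (-0.238)² = 0.056644
Numerator = -0.44 − 0.0566 = -0.4966; denominator = 1 − 0.0566 = 0.9434
φ_{22} = -0.4966 / 0.9434 = -0.526

-0.526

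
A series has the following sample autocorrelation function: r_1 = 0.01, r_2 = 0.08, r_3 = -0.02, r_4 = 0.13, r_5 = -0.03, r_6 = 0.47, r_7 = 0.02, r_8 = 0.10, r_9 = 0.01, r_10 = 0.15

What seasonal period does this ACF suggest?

The largest autocorrelation is r_6 = 0.47; the remaining lags stay at or below 0.15.
The dominant spike at lag 6 indicates a seasonal period of 6.

6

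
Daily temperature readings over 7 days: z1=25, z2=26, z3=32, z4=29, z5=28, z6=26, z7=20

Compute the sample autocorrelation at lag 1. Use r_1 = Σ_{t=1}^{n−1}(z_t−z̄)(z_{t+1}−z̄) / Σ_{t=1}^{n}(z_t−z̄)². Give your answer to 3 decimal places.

0.208

Mean z̄ = (25 + 26 + 32 + 29 + 28 + 26 + 20)/7 = 26.5714
Numerator Σ_{t=1}^{6}(z_t−z̄)(z_{t+1}−z̄) = 17.3878
Denominator Σ(z_t−z̄)² = 83.7143
r_1 = 17.3878 / 83.7143 = 0.208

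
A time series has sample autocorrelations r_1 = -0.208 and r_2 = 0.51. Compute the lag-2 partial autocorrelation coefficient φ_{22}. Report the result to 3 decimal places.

φ_{22} = (r_2 − r_1²) / (1 − r_1²)
r_1² = (-0.208)² = 0.043264
Numerator = 0.51 − 0.0433 = 0.4667; denominator = 1 − 0.0433 = 0.9567
φ_{22} = 0.4667 / 0.9567 = 0.488

0.488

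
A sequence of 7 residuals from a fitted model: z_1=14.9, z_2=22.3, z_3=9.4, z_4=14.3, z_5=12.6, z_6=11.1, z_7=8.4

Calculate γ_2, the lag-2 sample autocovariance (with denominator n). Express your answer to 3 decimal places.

0.953

Mean z̄ = (14.9 + 22.3 + 9.4 + 14.3 + 12.6 + 11.1 + 8.4)/7 = 13.2857
Deviations: 1.6143, 9.0143, -3.8857, 1.0143, -0.6857, -2.1857, -4.8857
Σ_{t=1}^{5}(z_t−z̄)(z_{t+2}−z̄) = 6.6682
γ_2 = 6.6682 / 7 = 0.953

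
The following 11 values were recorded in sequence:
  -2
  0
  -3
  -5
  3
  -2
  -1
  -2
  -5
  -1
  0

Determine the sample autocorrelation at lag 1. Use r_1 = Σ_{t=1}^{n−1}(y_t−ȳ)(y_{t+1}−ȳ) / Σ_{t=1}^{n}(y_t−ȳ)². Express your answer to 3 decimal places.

Mean ȳ = (-2 + 0 − 3 − 5 + 3 − 2 − 1 − 2 − 5 − 1 + 0)/11 = -1.6364
Numerator Σ_{t=1}^{10}(y_t−ȳ)(y_{t+1}−ȳ) = -15.8595
Denominator Σ(y_t−ȳ)² = 52.5455
r_1 = -15.8595 / 52.5455 = -0.302

-0.302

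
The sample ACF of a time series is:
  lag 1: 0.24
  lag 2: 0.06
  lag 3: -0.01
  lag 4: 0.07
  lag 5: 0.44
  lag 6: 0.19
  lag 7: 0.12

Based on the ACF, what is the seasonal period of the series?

5

The largest autocorrelation is r_5 = 0.44; the remaining lags stay at or below 0.24. The elevated value at lag 1 (0.24), dropping to 0.06 at lag 2, reflects decaying short-term dependence rather than seasonality.
The dominant spike at lag 5 indicates a seasonal period of 5.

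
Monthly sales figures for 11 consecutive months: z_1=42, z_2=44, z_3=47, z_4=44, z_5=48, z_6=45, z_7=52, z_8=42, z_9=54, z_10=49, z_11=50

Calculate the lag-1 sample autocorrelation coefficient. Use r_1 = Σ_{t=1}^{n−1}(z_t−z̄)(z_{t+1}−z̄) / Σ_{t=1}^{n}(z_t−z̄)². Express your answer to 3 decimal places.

-0.250

Mean z̄ = (42 + 44 + 47 + 44 + 48 + 45 + 52 + 42 + 54 + 49 + 50)/11 = 47.0000
Numerator Σ_{t=1}^{10}(z_t−z̄)(z_{t+1}−z̄) = -40.0000
Denominator Σ(z_t−z̄)² = 160.0000
r_1 = -40.0000 / 160.0000 = -0.250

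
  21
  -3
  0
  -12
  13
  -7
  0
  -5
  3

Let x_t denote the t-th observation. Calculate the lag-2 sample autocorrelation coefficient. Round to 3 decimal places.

Mean x̄ = (21 − 3 + 0 − 12 + 13 − 7 + 0 − 5 + 3)/9 = 1.1111
Numerator Σ_{t=1}^{7}(x_t−x̄)(x_{t+2}−x̄) = 159.1975
Denominator Σ(x_t−x̄)² = 834.8889
r_2 = 159.1975 / 834.8889 = 0.191

0.191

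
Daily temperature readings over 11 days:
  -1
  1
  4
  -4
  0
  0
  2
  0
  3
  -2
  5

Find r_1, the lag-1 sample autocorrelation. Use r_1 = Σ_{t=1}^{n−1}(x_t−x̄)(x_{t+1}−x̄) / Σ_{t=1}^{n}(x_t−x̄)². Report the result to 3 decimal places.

-0.462

Mean x̄ = (-1 + 1 + 4 − 4 + 0 + 0 + 2 + 0 + 3 − 2 + 5)/11 = 0.7273
Numerator Σ_{t=1}^{10}(x_t−x̄)(x_{t+1}−x̄) = -32.4380
Denominator Σ(x_t−x̄)² = 70.1818
r_1 = -32.4380 / 70.1818 = -0.462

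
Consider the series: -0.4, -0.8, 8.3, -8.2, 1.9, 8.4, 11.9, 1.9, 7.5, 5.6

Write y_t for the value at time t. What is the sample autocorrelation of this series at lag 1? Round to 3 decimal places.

Mean ȳ = (-0.4 − 0.8 + 8.3 − 8.2 + 1.9 + 8.4 + 11.9 + 1.9 + 7.5 + 5.6)/10 = 3.6100
Numerator Σ_{t=1}^{9}(y_t−ȳ)(y_{t+1}−ȳ) = -19.7611
Denominator Σ(y_t−ȳ)² = 313.6090
r_1 = -19.7611 / 313.6090 = -0.063

-0.063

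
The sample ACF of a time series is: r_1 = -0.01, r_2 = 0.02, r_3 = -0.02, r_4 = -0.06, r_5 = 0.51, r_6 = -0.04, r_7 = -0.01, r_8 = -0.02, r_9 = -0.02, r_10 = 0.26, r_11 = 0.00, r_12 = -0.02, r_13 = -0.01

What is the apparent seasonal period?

The largest autocorrelation is r_5 = 0.51, with a weaker echo at lag 10 (0.26); the remaining lags stay at or below 0.02.
The dominant spike at lag 5 indicates a seasonal period of 5.

5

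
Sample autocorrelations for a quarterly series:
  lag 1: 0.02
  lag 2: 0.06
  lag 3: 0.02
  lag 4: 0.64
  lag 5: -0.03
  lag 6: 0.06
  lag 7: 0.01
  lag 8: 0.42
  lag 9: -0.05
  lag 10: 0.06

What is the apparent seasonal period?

4

The largest autocorrelation is r_4 = 0.64, with a weaker echo at lag 8 (0.42); the remaining lags stay at or below 0.06.
The dominant spike at lag 4 indicates a seasonal period of 4.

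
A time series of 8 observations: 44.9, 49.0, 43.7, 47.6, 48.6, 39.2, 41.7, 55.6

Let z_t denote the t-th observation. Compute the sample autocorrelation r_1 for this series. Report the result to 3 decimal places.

Mean z̄ = (44.9 + 49.0 + 43.7 + 47.6 + 48.6 + 39.2 + 41.7 + 55.6)/8 = 46.2875
Numerator Σ_{t=1}^{7}(z_t−z̄)(z_{t+1}−z̄) = -37.7402
Denominator Σ(z_t−z̄)² = 181.0488
r_1 = -37.7402 / 181.0488 = -0.208

-0.208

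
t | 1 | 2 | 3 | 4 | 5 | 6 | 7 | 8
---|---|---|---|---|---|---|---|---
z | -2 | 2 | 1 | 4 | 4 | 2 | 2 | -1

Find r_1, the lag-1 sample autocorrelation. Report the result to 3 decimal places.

0.102

Mean z̄ = (-2 + 2 + 1 + 4 + 4 + 2 + 2 − 1)/8 = 1.5000
Deviations from mean: -3.5000, 0.5000, -0.5000, 2.5000, 2.5000, 0.5000, 0.5000, -2.5000
Σ(z_t−z̄)(z_{t+1}−z̄) = (-1.7500) + (-0.2500) + (-1.2500) + (6.2500) + (1.2500) + (0.2500) + (-1.2500) = 3.2500
Denominator Σ(z_t−z̄)² = 32.0000
r_1 = 3.2500 / 32.0000 = 0.102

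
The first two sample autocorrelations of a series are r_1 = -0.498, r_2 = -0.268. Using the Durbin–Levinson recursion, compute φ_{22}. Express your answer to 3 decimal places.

-0.686

φ_{22} = (r_2 − r_1²) / (1 − r_1²)
r_1² = (-0.498)² = 0.248004
Numerator = -0.268 − 0.2480 = -0.5160; denominator = 1 − 0.2480 = 0.7520
φ_{22} = -0.5160 / 0.7520 = -0.686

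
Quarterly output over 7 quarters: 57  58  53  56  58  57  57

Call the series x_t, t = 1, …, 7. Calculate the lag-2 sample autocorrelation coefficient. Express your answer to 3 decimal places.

Mean x̄ = (57 + 58 + 53 + 56 + 58 + 57 + 57)/7 = 56.5714
Σ(x_t−x̄)(x_{t+2}−x̄) = (-1.5306) + (-0.8163) + (-5.1020) + (-0.2449) + (0.6122) = -7.0816
Denominator Σ(x_t−x̄)² = 17.7143
r_2 = -7.0816 / 17.7143 = -0.400

-0.400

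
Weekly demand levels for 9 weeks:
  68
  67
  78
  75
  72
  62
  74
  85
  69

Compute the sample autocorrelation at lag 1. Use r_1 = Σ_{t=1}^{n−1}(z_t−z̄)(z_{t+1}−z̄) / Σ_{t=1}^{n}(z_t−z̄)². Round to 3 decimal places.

Mean z̄ = (68 + 67 + 78 + 75 + 72 + 62 + 74 + 85 + 69)/9 = 72.2222
Numerator Σ_{t=1}^{8}(z_t−z̄)(z_{t+1}−z̄) = -27.0494
Denominator Σ(z_t−z̄)² = 367.5556
r_1 = -27.0494 / 367.5556 = -0.074

-0.074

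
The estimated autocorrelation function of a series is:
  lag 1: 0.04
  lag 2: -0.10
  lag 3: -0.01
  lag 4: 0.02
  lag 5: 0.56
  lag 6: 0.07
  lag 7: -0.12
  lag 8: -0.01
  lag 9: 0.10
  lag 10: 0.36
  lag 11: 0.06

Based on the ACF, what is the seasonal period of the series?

5

The largest autocorrelation is r_5 = 0.56, with a weaker echo at lag 10 (0.36); the remaining lags stay at or below 0.10.
The dominant spike at lag 5 indicates a seasonal period of 5.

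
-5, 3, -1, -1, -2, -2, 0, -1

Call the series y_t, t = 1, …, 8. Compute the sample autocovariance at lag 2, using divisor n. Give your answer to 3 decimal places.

Mean ȳ = (-5 + 3 − 1 − 1 − 2 − 2 + 0 − 1)/8 = -1.1250
Σ_{t=1}^{6}(y_t−ȳ)(y_{t+2}−ȳ) = -1.2813
γ_2 = -1.2813 / 8 = -0.160

-0.160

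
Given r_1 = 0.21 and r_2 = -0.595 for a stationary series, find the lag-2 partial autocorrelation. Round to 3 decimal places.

φ_{22} = (r_2 − r_1²) / (1 − r_1²)
r_1² = (0.21)² = 0.0441
Numerator = -0.595 − 0.0441 = -0.6391; denominator = 1 − 0.0441 = 0.9559
φ_{22} = -0.6391 / 0.9559 = -0.669

-0.669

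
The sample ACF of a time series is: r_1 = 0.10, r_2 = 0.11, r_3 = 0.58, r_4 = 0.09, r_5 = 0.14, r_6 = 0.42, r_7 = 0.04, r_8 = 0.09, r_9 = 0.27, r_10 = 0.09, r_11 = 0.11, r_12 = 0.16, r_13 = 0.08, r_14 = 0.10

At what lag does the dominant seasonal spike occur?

3

The largest autocorrelation is r_3 = 0.58, with weaker echoes at lags 6 (0.42), 9 (0.27) and 12 (0.16); the remaining lags stay at or below 0.14.
The dominant spike at lag 3 indicates a seasonal period of 3.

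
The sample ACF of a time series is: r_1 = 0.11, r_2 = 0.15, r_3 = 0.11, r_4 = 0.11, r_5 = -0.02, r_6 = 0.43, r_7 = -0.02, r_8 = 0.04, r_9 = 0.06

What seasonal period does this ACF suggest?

The largest autocorrelation is r_6 = 0.43; the remaining lags stay at or below 0.15.
The dominant spike at lag 6 indicates a seasonal period of 6.

6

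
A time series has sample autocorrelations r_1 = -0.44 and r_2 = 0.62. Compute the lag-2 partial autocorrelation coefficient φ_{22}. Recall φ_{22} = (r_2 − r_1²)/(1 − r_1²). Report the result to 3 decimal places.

φ_{22} = (r_2 − r_1²) / (1 − r_1²)
r_1² = (-0.44)² = 0.1936
Numerator = 0.62 − 0.1936 = 0.4264; denominator = 1 − 0.1936 = 0.8064
φ_{22} = 0.4264 / 0.8064 = 0.529

0.529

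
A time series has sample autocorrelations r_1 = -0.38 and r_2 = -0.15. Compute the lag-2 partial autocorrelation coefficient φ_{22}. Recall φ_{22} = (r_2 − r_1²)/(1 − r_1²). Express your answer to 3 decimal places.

-0.344

φ_{22} = (r_2 − r_1²) / (1 − r_1²)
r_1² = (-0.38)² = 0.1444
Numerator = -0.15 − 0.1444 = -0.2944; denominator = 1 − 0.1444 = 0.8556
φ_{22} = -0.2944 / 0.8556 = -0.344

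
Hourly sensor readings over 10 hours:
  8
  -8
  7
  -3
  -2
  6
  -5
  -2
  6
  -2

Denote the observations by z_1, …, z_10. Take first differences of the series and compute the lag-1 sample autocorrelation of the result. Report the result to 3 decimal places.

First differences Δz: -16, 15, -10, 1, 8, -11, 3, 8, -8
Mean of differences = -1.1111
Numerator Σ(Δz_t−Δz̄)(Δz_{t+1}−Δz̄) = -538.6790
Denominator Σ(Δz_t−Δz̄)² = 892.8889
r_1(Δz) = -538.6790 / 892.8889 = -0.603

-0.603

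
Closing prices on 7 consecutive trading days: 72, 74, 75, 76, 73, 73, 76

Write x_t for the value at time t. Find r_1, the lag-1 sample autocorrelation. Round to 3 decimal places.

-0.078

Mean x̄ = (72 + 74 + 75 + 76 + 73 + 73 + 76)/7 = 74.1429
Σ(x_t−x̄)(x_{t+1}−x̄) = (0.3061) + (-0.1224) + (1.5918) + (-2.1224) + (1.3061) + (-2.1224) = -1.1633
Denominator Σ(x_t−x̄)² = 14.8571
r_1 = -1.1633 / 14.8571 = -0.078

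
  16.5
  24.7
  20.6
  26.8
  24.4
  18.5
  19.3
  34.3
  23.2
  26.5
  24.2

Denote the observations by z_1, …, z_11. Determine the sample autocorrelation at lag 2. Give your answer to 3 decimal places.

-0.081

Mean z̄ = (16.5 + 24.7 + 20.6 + 26.8 + 24.4 + 18.5 + 19.3 + 34.3 + 23.2 + 26.5 + 24.2)/11 = 23.5455
Numerator Σ_{t=1}^{9}(z_t−z̄)(z_{t+2}−z̄) = -19.3023
Denominator Σ(z_t−z̄)² = 239.3873
r_2 = -19.3023 / 239.3873 = -0.081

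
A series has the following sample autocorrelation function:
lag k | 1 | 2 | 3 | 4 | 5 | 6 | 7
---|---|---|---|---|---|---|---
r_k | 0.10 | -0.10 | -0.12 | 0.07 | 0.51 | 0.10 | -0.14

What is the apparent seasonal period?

The largest autocorrelation is r_5 = 0.51; the remaining lags stay at or below 0.10.
The dominant spike at lag 5 indicates a seasonal period of 5.

5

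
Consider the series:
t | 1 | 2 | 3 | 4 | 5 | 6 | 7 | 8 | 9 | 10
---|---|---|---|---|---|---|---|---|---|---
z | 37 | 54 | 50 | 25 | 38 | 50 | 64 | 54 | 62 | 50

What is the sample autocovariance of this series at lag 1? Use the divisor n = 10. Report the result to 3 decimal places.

Mean z̄ = (37 + 54 + 50 + 25 + 38 + 50 + 64 + 54 + 62 + 50)/10 = 48.4000
Σ_{t=1}^{9}(z_t−z̄)(z_{t+1}−z̄) = 344.6400
γ_1 = 344.6400 / 10 = 34.464

34.464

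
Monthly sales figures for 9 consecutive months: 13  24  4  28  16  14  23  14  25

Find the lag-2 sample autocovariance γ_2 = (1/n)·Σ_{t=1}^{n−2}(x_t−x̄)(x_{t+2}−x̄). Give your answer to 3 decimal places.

Mean x̄ = (13 + 24 + 4 + 28 + 16 + 14 + 23 + 14 + 25)/9 = 17.8889
Σ_{t=1}^{7}(x_t−x̄)(x_{t+2}−x̄) = 158.4198
γ_2 = 158.4198 / 9 = 17.602

17.602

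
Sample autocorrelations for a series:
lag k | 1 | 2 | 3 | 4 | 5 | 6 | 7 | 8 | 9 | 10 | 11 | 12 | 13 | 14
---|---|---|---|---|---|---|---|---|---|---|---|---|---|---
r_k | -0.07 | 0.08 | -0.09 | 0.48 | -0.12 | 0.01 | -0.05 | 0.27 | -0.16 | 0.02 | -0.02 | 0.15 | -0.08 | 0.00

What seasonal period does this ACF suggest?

The largest autocorrelation is r_4 = 0.48, with weaker echoes at lags 8 (0.27) and 12 (0.15); the remaining lags stay at or below 0.08.
The dominant spike at lag 4 indicates a seasonal period of 4.

4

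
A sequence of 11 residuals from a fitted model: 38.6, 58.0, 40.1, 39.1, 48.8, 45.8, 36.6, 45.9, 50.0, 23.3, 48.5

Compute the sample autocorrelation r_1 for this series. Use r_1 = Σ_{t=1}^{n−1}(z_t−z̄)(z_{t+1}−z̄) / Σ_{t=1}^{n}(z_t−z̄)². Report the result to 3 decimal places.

-0.445

Mean z̄ = (38.6 + 58.0 + 40.1 + 39.1 + 48.8 + 45.8 + 36.6 + 45.9 + 50.0 + 23.3 + 48.5)/11 = 43.1545
Numerator Σ_{t=1}^{10}(z_t−z̄)(z_{t+1}−z̄) = -367.1166
Denominator Σ(z_t−z̄)² = 825.9073
r_1 = -367.1166 / 825.9073 = -0.445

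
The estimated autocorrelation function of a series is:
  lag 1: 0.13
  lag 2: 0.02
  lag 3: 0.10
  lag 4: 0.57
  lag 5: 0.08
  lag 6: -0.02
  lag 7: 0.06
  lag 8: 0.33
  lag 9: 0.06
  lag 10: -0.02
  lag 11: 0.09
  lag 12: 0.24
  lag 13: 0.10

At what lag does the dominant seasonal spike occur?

The largest autocorrelation is r_4 = 0.57, with weaker echoes at lags 8 (0.33) and 12 (0.24); the remaining lags stay at or below 0.13.
The dominant spike at lag 4 indicates a seasonal period of 4.

4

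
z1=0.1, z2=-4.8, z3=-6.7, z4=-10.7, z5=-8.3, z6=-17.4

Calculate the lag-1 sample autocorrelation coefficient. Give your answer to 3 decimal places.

Mean z̄ = (0.1 − 4.8 − 6.7 − 10.7 − 8.3 − 17.4)/6 = -7.9667
Σ(z_t−z̄)(z_{t+1}−z̄) = (25.5444) + (4.0111) + (-3.4622) + (0.9111) + (3.1444) = 30.1489
Denominator Σ(z_t−z̄)² = 173.2733
r_1 = 30.1489 / 173.2733 = 0.174

0.174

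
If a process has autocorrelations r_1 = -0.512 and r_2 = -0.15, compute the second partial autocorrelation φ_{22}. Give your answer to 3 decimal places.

φ_{22} = (r_2 − r_1²) / (1 − r_1²)
r_1² = (-0.512)² = 0.262144
Numerator = -0.15 − 0.2621 = -0.4121; denominator = 1 − 0.2621 = 0.7379
φ_{22} = -0.4121 / 0.7379 = -0.559

-0.559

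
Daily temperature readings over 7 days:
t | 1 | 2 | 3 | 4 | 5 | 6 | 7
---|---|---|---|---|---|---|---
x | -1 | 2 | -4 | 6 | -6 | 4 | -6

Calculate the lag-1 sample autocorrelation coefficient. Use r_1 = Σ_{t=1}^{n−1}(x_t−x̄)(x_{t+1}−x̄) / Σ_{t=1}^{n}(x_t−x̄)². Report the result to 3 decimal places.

Mean x̄ = (-1 + 2 − 4 + 6 − 6 + 4 − 6)/7 = -0.7143
Deviations from mean: -0.2857, 2.7143, -3.2857, 6.7143, -5.2857, 4.7143, -5.2857
Σ(x_t−x̄)(x_{t+1}−x̄) = (-0.7755) + (-8.9184) + (-22.0612) + (-35.4898) + (-24.9184) + (-24.9184) = -117.0816
Denominator Σ(x_t−x̄)² = 141.4286
r_1 = -117.0816 / 141.4286 = -0.828

-0.828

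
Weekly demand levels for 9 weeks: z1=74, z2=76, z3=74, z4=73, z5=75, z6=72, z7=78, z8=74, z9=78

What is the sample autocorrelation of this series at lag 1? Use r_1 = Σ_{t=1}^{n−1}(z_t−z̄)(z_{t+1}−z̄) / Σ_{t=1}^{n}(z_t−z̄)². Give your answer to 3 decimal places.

-0.440

Mean z̄ = (74 + 76 + 74 + 73 + 75 + 72 + 78 + 74 + 78)/9 = 74.8889
Numerator Σ_{t=1}^{8}(z_t−z̄)(z_{t+1}−z̄) = -15.3457
Denominator Σ(z_t−z̄)² = 34.8889
r_1 = -15.3457 / 34.8889 = -0.440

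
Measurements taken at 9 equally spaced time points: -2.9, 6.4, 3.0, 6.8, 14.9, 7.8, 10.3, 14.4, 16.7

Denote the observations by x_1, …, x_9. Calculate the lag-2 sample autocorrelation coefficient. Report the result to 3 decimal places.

Mean x̄ = (-2.9 + 6.4 + 3.0 + 6.8 + 14.9 + 7.8 + 10.3 + 14.4 + 16.7)/9 = 8.6000
Numerator Σ_{t=1}^{7}(x_t−x̄)(x_{t+2}−x̄) = 54.3600
Denominator Σ(x_t−x̄)² = 314.1600
r_2 = 54.3600 / 314.1600 = 0.173

0.173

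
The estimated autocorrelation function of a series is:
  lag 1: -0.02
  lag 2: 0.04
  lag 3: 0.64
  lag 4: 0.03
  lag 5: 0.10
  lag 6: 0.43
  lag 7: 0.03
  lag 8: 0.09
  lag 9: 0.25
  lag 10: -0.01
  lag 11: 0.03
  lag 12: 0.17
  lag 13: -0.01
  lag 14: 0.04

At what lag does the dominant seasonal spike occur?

3

The largest autocorrelation is r_3 = 0.64, with weaker echoes at lags 6 (0.43), 9 (0.25) and 12 (0.17); the remaining lags stay at or below 0.10.
The dominant spike at lag 3 indicates a seasonal period of 3.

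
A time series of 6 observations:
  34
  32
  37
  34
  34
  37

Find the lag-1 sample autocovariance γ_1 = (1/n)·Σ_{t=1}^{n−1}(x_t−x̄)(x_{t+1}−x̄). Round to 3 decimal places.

Mean x̄ = (34 + 32 + 37 + 34 + 34 + 37)/6 = 34.6667
Σ_{t=1}^{5}(x_t−x̄)(x_{t+1}−x̄) = -7.1111
γ_1 = -7.1111 / 6 = -1.185

-1.185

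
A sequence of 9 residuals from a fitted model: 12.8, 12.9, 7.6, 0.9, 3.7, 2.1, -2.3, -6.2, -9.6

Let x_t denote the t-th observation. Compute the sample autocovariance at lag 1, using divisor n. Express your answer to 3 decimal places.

33.181

Mean x̄ = (12.8 + 12.9 + 7.6 + 0.9 + 3.7 + 2.1 − 2.3 − 6.2 − 9.6)/9 = 2.4333
Σ_{t=1}^{8}(x_t−x̄)(x_{t+1}−x̄) = 298.6256
γ_1 = 298.6256 / 9 = 33.181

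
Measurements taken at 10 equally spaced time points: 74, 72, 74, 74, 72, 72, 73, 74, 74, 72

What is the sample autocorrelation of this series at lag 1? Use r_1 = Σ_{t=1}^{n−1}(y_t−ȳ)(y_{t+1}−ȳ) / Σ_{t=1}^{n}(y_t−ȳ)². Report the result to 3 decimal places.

Mean ȳ = (74 + 72 + 74 + 74 + 72 + 72 + 73 + 74 + 74 + 72)/10 = 73.1000
Numerator Σ_{t=1}^{9}(y_t−ȳ)(y_{t+1}−ȳ) = -1.1100
Denominator Σ(y_t−ȳ)² = 8.9000
r_1 = -1.1100 / 8.9000 = -0.125

-0.125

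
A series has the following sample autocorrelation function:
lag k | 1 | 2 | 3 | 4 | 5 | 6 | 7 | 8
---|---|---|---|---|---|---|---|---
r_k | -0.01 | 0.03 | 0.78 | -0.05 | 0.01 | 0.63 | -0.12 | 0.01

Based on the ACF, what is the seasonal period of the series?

The largest autocorrelation is r_3 = 0.78, with a weaker echo at lag 6 (0.63); the remaining lags stay at or below 0.03.
The dominant spike at lag 3 indicates a seasonal period of 3.

3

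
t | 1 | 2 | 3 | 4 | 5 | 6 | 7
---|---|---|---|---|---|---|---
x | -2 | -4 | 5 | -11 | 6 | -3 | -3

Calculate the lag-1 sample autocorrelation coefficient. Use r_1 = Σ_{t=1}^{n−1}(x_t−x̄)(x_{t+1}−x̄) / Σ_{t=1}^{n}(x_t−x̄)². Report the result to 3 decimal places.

Mean x̄ = (-2 − 4 + 5 − 11 + 6 − 3 − 3)/7 = -1.7143
Σ(x_t−x̄)(x_{t+1}−x̄) = (0.6531) + (-15.3469) + (-62.3469) + (-71.6327) + (-9.9184) + (1.6531) = -156.9388
Denominator Σ(x_t−x̄)² = 199.4286
r_1 = -156.9388 / 199.4286 = -0.787

-0.787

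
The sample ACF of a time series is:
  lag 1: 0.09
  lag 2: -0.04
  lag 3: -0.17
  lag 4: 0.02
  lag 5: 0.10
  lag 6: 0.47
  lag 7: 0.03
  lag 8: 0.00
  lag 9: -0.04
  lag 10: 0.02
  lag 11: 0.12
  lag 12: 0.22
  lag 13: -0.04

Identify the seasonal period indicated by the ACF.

6

The largest autocorrelation is r_6 = 0.47, with a weaker echo at lag 12 (0.22); the remaining lags stay at or below 0.12.
The dominant spike at lag 6 indicates a seasonal period of 6.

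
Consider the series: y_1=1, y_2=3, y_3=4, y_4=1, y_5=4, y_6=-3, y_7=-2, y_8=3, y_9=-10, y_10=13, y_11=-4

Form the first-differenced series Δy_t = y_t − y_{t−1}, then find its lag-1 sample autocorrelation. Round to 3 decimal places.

First differences Δy: 2, 1, -3, 3, -7, 1, 5, -13, 23, -17
Mean of differences = -0.5000
Numerator Σ(Δy_t−Δȳ)(Δy_{t+1}−Δȳ) = -783.2500
Denominator Σ(Δy_t−Δȳ)² = 1082.5000
r_1(Δy) = -783.2500 / 1082.5000 = -0.724

-0.724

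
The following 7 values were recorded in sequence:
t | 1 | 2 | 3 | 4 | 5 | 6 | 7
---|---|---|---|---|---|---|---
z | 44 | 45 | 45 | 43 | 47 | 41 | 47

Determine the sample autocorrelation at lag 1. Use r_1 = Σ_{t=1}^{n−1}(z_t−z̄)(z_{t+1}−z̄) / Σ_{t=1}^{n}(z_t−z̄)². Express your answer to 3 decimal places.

-0.790

Mean z̄ = (44 + 45 + 45 + 43 + 47 + 41 + 47)/7 = 44.5714
Deviations from mean: -0.5714, 0.4286, 0.4286, -1.5714, 2.4286, -3.5714, 2.4286
Numerator Σ_{t=1}^{6}(z_t−z̄)(z_{t+1}−z̄) = -21.8980
Denominator Σ(z_t−z̄)² = 27.7143
r_1 = -21.8980 / 27.7143 = -0.790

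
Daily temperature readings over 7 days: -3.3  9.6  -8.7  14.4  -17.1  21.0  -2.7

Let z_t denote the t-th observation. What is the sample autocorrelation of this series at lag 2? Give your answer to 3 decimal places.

Mean z̄ = (-3.3 + 9.6 − 8.7 + 14.4 − 17.1 + 21.0 − 2.7)/7 = 1.8857
Deviations from mean: -5.1857, 7.7143, -10.5857, 12.5143, -18.9857, 19.1143, -4.5857
Σ(z_t−z̄)(z_{t+2}−z̄) = (54.8945) + (96.5388) + (200.9773) + (239.2016) + (87.0631) = 678.6753
Denominator Σ(z_t−z̄)² = 1101.9086
r_2 = 678.6753 / 1101.9086 = 0.616

0.616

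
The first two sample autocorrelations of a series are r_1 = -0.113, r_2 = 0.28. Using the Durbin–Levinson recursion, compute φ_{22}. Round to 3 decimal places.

φ_{22} = (r_2 − r_1²) / (1 − r_1²)
r_1² = (-0.113)² = 0.012769
Numerator = 0.28 − 0.0128 = 0.2672; denominator = 1 − 0.0128 = 0.9872
φ_{22} = 0.2672 / 0.9872 = 0.271

0.271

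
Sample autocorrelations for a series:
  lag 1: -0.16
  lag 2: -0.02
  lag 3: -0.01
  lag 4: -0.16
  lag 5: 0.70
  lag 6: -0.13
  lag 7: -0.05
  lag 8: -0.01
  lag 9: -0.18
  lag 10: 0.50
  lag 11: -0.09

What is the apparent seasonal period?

5

The largest autocorrelation is r_5 = 0.70, with a weaker echo at lag 10 (0.50); the remaining lags stay at or below -0.01.
The dominant spike at lag 5 indicates a seasonal period of 5.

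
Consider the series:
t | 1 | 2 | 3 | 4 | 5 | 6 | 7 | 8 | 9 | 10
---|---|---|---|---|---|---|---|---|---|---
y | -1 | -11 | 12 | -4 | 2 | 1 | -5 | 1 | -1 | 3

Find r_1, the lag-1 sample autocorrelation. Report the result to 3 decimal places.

-0.592

Mean ȳ = (-1 − 11 + 12 − 4 + 2 + 1 − 5 + 1 − 1 + 3)/10 = -0.3000
Numerator Σ_{t=1}^{9}(y_t−ȳ)(y_{t+1}−ȳ) = -190.5900
Denominator Σ(y_t−ȳ)² = 322.1000
r_1 = -190.5900 / 322.1000 = -0.592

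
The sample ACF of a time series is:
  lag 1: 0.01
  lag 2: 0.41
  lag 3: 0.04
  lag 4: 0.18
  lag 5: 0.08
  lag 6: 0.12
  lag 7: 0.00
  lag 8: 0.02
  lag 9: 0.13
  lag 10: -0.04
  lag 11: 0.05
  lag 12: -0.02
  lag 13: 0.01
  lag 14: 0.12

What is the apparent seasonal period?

2

The largest autocorrelation is r_2 = 0.41, with a weaker echo at lag 4 (0.18); the remaining lags stay at or below 0.13.
The dominant spike at lag 2 indicates a seasonal period of 2.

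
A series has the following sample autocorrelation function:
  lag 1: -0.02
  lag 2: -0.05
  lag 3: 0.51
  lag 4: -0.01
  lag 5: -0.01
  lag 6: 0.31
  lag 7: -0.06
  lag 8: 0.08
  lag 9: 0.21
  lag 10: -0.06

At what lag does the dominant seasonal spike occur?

The largest autocorrelation is r_3 = 0.51, with weaker echoes at lags 6 (0.31) and 9 (0.21); the remaining lags stay at or below 0.08.
The dominant spike at lag 3 indicates a seasonal period of 3.

3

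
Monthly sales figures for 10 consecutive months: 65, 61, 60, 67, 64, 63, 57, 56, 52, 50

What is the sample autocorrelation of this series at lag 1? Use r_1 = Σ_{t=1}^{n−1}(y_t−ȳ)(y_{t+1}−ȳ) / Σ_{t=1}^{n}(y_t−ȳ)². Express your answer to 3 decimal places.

Mean ȳ = (65 + 61 + 60 + 67 + 64 + 63 + 57 + 56 + 52 + 50)/10 = 59.5000
Numerator Σ_{t=1}^{9}(y_t−ȳ)(y_{t+1}−ȳ) = 159.7500
Denominator Σ(y_t−ȳ)² = 286.5000
r_1 = 159.7500 / 286.5000 = 0.558

0.558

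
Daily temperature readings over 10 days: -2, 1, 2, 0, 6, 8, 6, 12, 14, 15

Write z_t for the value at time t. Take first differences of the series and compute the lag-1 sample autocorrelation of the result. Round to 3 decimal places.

-0.435

First differences Δz: 3, 1, -2, 6, 2, -2, 6, 2, 1
Mean of differences = 1.8889
Numerator Σ(Δz_t−Δz̄)(Δz_{t+1}−Δz̄) = -29.1235
Denominator Σ(Δz_t−Δz̄)² = 66.8889
r_1(Δz) = -29.1235 / 66.8889 = -0.435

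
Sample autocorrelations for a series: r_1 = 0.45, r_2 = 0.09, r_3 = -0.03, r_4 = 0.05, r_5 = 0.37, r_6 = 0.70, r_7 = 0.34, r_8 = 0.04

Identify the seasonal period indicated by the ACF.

The largest autocorrelation is r_6 = 0.70; the remaining lags stay at or below 0.45. The elevated value at lag 1 (0.45), dropping to 0.09 at lag 2, reflects decaying short-term dependence rather than seasonality.
The dominant spike at lag 6 indicates a seasonal period of 6.

6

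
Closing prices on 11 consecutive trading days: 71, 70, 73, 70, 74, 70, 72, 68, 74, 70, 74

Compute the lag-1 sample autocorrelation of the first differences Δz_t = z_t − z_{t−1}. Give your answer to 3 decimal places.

-0.870

First differences Δz: -1, 3, -3, 4, -4, 2, -4, 6, -4, 4
Mean of differences = 0.3000
Numerator Σ(Δz_t−Δz̄)(Δz_{t+1}−Δz̄) = -120.0900
Denominator Σ(Δz_t−Δz̄)² = 138.1000
r_1(Δz) = -120.0900 / 138.1000 = -0.870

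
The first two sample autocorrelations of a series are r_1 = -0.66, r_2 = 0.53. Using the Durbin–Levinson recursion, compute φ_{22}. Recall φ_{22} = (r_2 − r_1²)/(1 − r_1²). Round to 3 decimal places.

φ_{22} = (r_2 − r_1²) / (1 − r_1²)
r_1² = (-0.66)² = 0.4356
Numerator = 0.53 − 0.4356 = 0.0944; denominator = 1 − 0.4356 = 0.5644
φ_{22} = 0.0944 / 0.5644 = 0.167

0.167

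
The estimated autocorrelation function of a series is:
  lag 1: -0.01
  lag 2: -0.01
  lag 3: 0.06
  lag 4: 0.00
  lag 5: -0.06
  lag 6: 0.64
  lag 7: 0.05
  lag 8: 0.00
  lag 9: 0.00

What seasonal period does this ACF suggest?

6

The largest autocorrelation is r_6 = 0.64; the remaining lags stay at or below 0.06.
The dominant spike at lag 6 indicates a seasonal period of 6.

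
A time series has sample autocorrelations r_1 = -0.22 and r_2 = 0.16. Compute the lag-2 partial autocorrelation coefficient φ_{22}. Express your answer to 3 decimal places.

0.117

φ_{22} = (r_2 − r_1²) / (1 − r_1²)
r_1² = (-0.22)² = 0.0484
Numerator = 0.16 − 0.0484 = 0.1116; denominator = 1 − 0.0484 = 0.9516
φ_{22} = 0.1116 / 0.9516 = 0.117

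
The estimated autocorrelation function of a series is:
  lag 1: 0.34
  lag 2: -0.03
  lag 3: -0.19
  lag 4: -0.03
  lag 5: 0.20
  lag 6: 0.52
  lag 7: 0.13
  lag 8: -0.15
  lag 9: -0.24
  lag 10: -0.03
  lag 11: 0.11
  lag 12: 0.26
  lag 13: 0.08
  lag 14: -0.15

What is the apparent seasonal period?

The largest autocorrelation is r_6 = 0.52; the remaining lags stay at or below 0.34.
The dominant spike at lag 6 indicates a seasonal period of 6.

6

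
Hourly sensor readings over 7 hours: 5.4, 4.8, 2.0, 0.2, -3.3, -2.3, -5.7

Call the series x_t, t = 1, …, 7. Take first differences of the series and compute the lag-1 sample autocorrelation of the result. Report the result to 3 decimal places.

-0.664

First differences Δx: -0.6, -2.8, -1.8, -3.5, 1.0, -3.4
Mean of differences = -1.8500
Numerator Σ(Δx_t−Δx̄)(Δx_{t+1}−Δx̄) = -10.4375
Denominator Σ(Δx_t−Δx̄)² = 15.7150
r_1(Δx) = -10.4375 / 15.7150 = -0.664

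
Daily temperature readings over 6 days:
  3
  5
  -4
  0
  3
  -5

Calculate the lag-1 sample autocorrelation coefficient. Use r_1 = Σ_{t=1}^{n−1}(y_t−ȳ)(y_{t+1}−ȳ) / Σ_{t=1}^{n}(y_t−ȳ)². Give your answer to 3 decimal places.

Mean ȳ = (3 + 5 − 4 + 0 + 3 − 5)/6 = 0.3333
Deviations from mean: 2.6667, 4.6667, -4.3333, -0.3333, 2.6667, -5.3333
Σ(y_t−ȳ)(y_{t+1}−ȳ) = (12.4444) + (-20.2222) + (1.4444) + (-0.8889) + (-14.2222) = -21.4444
Denominator Σ(y_t−ȳ)² = 83.3333
r_1 = -21.4444 / 83.3333 = -0.257

-0.257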